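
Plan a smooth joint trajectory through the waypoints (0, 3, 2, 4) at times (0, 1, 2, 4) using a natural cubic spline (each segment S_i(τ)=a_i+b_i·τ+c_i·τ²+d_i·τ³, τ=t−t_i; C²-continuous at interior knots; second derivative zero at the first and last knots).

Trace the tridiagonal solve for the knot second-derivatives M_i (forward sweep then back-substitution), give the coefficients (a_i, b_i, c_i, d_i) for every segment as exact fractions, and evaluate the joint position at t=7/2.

Δ: Δ0=3, Δ1=-1, Δ2=1
row 1: diag=4, rhs=-24; c'=1/4, d'=-6
row 2: denom=6−1·1/4=23/4; d'=(12−1·-6)/(23/4)=72/23
back: M2=72/23
back: M1=-6−1/4·72/23=-156/23
M: M0=0, M1=-156/23, M2=72/23, M3=0
seg 0: a=0, c=M0/2=0, d=(M1−M0)/(6·1)=-26/23, b=Δ0−h0·(2M0+M1)/6=95/23
seg 1: a=3, c=M1/2=-78/23, d=(M2−M1)/(6·1)=38/23, b=Δ1−h1·(2M1+M2)/6=17/23
seg 2: a=2, c=M2/2=36/23, d=(M3−M2)/(6·2)=-6/23, b=Δ2−h2·(2M2+M3)/6=-25/23
t_q=7/2 → seg 2, τ=3/2; S=2+-25/23·τ+36/23·τ²+-6/23·τ³=277/92

  seg 0: a=0 b=95/23 c=0 d=-26/23
  seg 1: a=3 b=17/23 c=-78/23 d=38/23
  seg 2: a=2 b=-25/23 c=36/23 d=-6/23
S(7/2) = 277/92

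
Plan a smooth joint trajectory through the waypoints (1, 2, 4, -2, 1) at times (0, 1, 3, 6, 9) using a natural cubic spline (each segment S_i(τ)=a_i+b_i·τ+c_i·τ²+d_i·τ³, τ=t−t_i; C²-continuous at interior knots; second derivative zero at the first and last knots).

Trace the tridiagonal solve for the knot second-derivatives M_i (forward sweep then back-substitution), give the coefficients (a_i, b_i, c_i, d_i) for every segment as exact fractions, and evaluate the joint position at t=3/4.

Δ: Δ0=1, Δ1=1, Δ2=-2, Δ3=1
row 1: diag=6, rhs=0; c'=1/3, d'=0
row 2: denom=10−2·1/3=28/3; d'=(-18−2·0)/(28/3)=-27/14
row 3: denom=12−3·9/28=309/28; d'=(18−3·-27/14)/(309/28)=222/103
back: M3=222/103
back: M2=-27/14−9/28·222/103=-270/103
back: M1=0−1/3·-270/103=90/103
M: M0=0, M1=90/103, M2=-270/103, M3=222/103, M4=0
seg 0: a=1, c=M0/2=0, d=(M1−M0)/(6·1)=15/103, b=Δ0−h0·(2M0+M1)/6=88/103
seg 1: a=2, c=M1/2=45/103, d=(M2−M1)/(6·2)=-30/103, b=Δ1−h1·(2M1+M2)/6=133/103
seg 2: a=4, c=M2/2=-135/103, d=(M3−M2)/(6·3)=82/309, b=Δ2−h2·(2M2+M3)/6=-47/103
seg 3: a=-2, c=M3/2=111/103, d=(M4−M3)/(6·3)=-37/309, b=Δ3−h3·(2M3+M4)/6=-119/103
t_q=3/4 → seg 0, τ=3/4; S=1+88/103·τ+0·τ²+15/103·τ³=11221/6592

  seg 0: a=1 b=88/103 c=0 d=15/103
  seg 1: a=2 b=133/103 c=45/103 d=-30/103
  seg 2: a=4 b=-47/103 c=-135/103 d=82/309
  seg 3: a=-2 b=-119/103 c=111/103 d=-37/309
S(3/4) = 11221/6592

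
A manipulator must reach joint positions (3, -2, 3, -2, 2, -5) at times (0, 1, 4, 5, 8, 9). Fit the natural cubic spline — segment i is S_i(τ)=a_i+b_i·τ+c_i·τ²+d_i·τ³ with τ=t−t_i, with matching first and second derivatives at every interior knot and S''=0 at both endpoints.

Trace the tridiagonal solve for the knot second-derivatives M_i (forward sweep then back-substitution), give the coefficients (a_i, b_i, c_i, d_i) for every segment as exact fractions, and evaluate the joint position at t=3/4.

Δ: Δ0=-5, Δ1=5/3, Δ2=-5, Δ3=4/3, Δ4=-7
row 1: diag=8, rhs=40; c'=3/8, d'=5
row 2: denom=8−3·3/8=55/8; d'=(-40−3·5)/(55/8)=-8
row 3: denom=8−1·8/55=432/55; d'=(38−1·-8)/(432/55)=1265/216
row 4: denom=8−3·55/144=329/48; d'=(-50−3·1265/216)/(329/48)=-1390/141
back: M4=-1390/141
back: M3=1265/216−55/144·-1390/141=4070/423
back: M2=-8−8/55·4070/423=-3976/423
back: M1=5−3/8·-3976/423=1202/141
M: M0=0, M1=1202/141, M2=-3976/423, M3=4070/423, M4=-1390/141, M5=0
seg 0: a=3, c=M0/2=0, d=(M1−M0)/(6·1)=601/423, b=Δ0−h0·(2M0+M1)/6=-2716/423
seg 1: a=-2, c=M1/2=601/141, d=(M2−M1)/(6·3)=-3791/3807, b=Δ1−h1·(2M1+M2)/6=-913/423
seg 2: a=3, c=M2/2=-1988/423, d=(M3−M2)/(6·1)=149/47, b=Δ2−h2·(2M2+M3)/6=-1468/423
seg 3: a=-2, c=M3/2=2035/423, d=(M4−M3)/(6·3)=-4120/3807, b=Δ3−h3·(2M3+M4)/6=-1421/423
seg 4: a=2, c=M4/2=-695/141, d=(M5−M4)/(6·1)=695/423, b=Δ4−h4·(2M4+M5)/6=-1571/423
t_q=3/4 → seg 0, τ=3/4; S=3+-2716/423·τ+0·τ²+601/423·τ³=-10975/9024

  seg 0: a=3 b=-2716/423 c=0 d=601/423
  seg 1: a=-2 b=-913/423 c=601/141 d=-3791/3807
  seg 2: a=3 b=-1468/423 c=-1988/423 d=149/47
  seg 3: a=-2 b=-1421/423 c=2035/423 d=-4120/3807
  seg 4: a=2 b=-1571/423 c=-695/141 d=695/423
S(3/4) = -10975/9024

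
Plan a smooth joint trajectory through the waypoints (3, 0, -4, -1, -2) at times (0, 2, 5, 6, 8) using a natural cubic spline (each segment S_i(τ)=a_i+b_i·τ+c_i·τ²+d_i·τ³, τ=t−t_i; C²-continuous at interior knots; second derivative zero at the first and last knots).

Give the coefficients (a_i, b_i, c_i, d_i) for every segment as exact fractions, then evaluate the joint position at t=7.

  seg 0: a=3 b=-347/312 c=0 d=-121/1248
  seg 1: a=0 b=-355/156 c=-121/208 d=43/144
  seg 2: a=-4 b=1433/624 c=219/104 d=-875/624
  seg 3: a=-1 b=359/156 c=-437/208 d=437/1248
S(7) = -187/416

Δ: Δ0=-3/2, Δ1=-4/3, Δ2=3, Δ3=-1/2
row 1: diag=10, rhs=1; c'=3/10, d'=1/10
row 2: denom=8−3·3/10=71/10; d'=(26−3·1/10)/(71/10)=257/71
row 3: denom=6−1·10/71=416/71; d'=(-21−1·257/71)/(416/71)=-437/104
back: M3=-437/104
back: M2=257/71−10/71·-437/104=219/52
back: M1=1/10−3/10·219/52=-121/104
M: M0=0, M1=-121/104, M2=219/52, M3=-437/104, M4=0
seg 0: a=3, c=M0/2=0, d=(M1−M0)/(6·2)=-121/1248, b=Δ0−h0·(2M0+M1)/6=-347/312
seg 1: a=0, c=M1/2=-121/208, d=(M2−M1)/(6·3)=43/144, b=Δ1−h1·(2M1+M2)/6=-355/156
seg 2: a=-4, c=M2/2=219/104, d=(M3−M2)/(6·1)=-875/624, b=Δ2−h2·(2M2+M3)/6=1433/624
seg 3: a=-1, c=M3/2=-437/208, d=(M4−M3)/(6·2)=437/1248, b=Δ3−h3·(2M3+M4)/6=359/156
t_q=7 → seg 3, τ=1; S=-1+359/156·τ+-437/208·τ²+437/1248·τ³=-187/416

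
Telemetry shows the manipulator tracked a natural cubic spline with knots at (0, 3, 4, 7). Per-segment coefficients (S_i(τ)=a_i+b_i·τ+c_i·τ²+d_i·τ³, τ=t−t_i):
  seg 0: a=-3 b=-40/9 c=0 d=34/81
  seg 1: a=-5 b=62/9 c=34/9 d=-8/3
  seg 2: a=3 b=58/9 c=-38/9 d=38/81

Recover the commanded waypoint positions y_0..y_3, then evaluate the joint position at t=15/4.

y_0 = S_0(0) = a_0 = -3
y_1 = S_1(0) = a_1 = -5
y_2 = S_2(0) = a_2 = 3
y_3 = S_2(3) = -3
t_q=15/4 is in segment 1 (τ=3/4); S_1(τ)=7/6

y_0=-3 y_1=-5 y_2=3 y_3=-3
S(15/4) = 7/6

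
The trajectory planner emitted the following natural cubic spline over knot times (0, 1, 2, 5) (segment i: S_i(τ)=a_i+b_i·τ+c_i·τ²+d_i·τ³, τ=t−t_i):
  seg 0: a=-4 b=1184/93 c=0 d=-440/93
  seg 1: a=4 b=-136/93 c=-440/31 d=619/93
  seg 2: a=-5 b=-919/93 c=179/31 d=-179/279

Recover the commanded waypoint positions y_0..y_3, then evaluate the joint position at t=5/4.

y_0 = S_0(0) = a_0 = -4
y_1 = S_1(0) = a_1 = 4
y_2 = S_2(0) = a_2 = -5
y_3 = S_2(3) = 0
t_q=5/4 is in segment 1 (τ=1/4); S_1(τ)=5657/1984

y_0=-4 y_1=4 y_2=-5 y_3=0
S(5/4) = 5657/1984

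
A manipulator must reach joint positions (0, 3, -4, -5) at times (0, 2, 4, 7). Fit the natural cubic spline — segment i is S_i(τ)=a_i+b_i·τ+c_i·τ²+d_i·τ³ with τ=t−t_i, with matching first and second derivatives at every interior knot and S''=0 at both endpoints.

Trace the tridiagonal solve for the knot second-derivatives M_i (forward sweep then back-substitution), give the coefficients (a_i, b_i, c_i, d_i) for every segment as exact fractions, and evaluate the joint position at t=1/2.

  seg 0: a=0 b=170/57 c=0 d=-169/456
  seg 1: a=3 b=-167/114 c=-169/76 d=275/456
  seg 2: a=-4 b=-178/57 c=53/38 d=-53/342
S(1/2) = 1757/1216

Δ: Δ0=3/2, Δ1=-7/2, Δ2=-1/3
row 1: diag=8, rhs=-30; c'=1/4, d'=-15/4
row 2: denom=10−2·1/4=19/2; d'=(19−2·-15/4)/(19/2)=53/19
back: M2=53/19
back: M1=-15/4−1/4·53/19=-169/38
M: M0=0, M1=-169/38, M2=53/19, M3=0
seg 0: a=0, c=M0/2=0, d=(M1−M0)/(6·2)=-169/456, b=Δ0−h0·(2M0+M1)/6=170/57
seg 1: a=3, c=M1/2=-169/76, d=(M2−M1)/(6·2)=275/456, b=Δ1−h1·(2M1+M2)/6=-167/114
seg 2: a=-4, c=M2/2=53/38, d=(M3−M2)/(6·3)=-53/342, b=Δ2−h2·(2M2+M3)/6=-178/57
t_q=1/2 → seg 0, τ=1/2; S=0+170/57·τ+0·τ²+-169/456·τ³=1757/1216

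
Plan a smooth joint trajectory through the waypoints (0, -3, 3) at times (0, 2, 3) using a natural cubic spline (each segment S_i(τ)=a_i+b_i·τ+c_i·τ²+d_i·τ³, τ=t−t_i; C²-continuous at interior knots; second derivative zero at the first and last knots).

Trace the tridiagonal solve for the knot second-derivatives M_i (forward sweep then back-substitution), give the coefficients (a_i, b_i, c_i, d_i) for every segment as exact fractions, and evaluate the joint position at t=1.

Δ: Δ0=-3/2, Δ1=6
row 1: diag=6, rhs=45; c'=1/6, d'=15/2
back: M1=15/2
M: M0=0, M1=15/2, M2=0
seg 0: a=0, c=M0/2=0, d=(M1−M0)/(6·2)=5/8, b=Δ0−h0·(2M0+M1)/6=-4
seg 1: a=-3, c=M1/2=15/4, d=(M2−M1)/(6·1)=-5/4, b=Δ1−h1·(2M1+M2)/6=7/2
t_q=1 → seg 0, τ=1; S=0+-4·τ+0·τ²+5/8·τ³=-27/8

  seg 0: a=0 b=-4 c=0 d=5/8
  seg 1: a=-3 b=7/2 c=15/4 d=-5/4
S(1) = -27/8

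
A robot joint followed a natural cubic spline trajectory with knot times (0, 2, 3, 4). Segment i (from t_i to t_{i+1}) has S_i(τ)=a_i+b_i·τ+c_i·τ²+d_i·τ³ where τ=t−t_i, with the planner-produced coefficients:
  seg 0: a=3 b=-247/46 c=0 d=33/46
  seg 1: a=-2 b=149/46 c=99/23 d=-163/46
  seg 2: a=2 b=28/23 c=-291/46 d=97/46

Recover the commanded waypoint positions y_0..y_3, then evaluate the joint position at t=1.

y_0=3 y_1=-2 y_2=2 y_3=-1
S(1) = -38/23

y_0 = S_0(0) = a_0 = 3
y_1 = S_1(0) = a_1 = -2
y_2 = S_2(0) = a_2 = 2
y_3 = S_2(1) = -1
t_q=1 is in segment 0 (τ=1); S_0(τ)=-38/23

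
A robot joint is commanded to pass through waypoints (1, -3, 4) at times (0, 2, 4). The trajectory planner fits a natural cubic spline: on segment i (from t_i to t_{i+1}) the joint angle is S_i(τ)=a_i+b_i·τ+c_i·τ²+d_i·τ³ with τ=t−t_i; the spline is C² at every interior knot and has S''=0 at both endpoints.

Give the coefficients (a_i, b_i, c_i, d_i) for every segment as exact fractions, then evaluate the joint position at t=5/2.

Δ: Δ0=-2, Δ1=7/2
row 1: diag=8, rhs=33; c'=1/4, d'=33/8
back: M1=33/8
M: M0=0, M1=33/8, M2=0
seg 0: a=1, c=M0/2=0, d=(M1−M0)/(6·2)=11/32, b=Δ0−h0·(2M0+M1)/6=-27/8
seg 1: a=-3, c=M1/2=33/16, d=(M2−M1)/(6·2)=-11/32, b=Δ1−h1·(2M1+M2)/6=3/4
t_q=5/2 → seg 1, τ=1/2; S=-3+3/4·τ+33/16·τ²+-11/32·τ³=-551/256

  seg 0: a=1 b=-27/8 c=0 d=11/32
  seg 1: a=-3 b=3/4 c=33/16 d=-11/32
S(5/2) = -551/256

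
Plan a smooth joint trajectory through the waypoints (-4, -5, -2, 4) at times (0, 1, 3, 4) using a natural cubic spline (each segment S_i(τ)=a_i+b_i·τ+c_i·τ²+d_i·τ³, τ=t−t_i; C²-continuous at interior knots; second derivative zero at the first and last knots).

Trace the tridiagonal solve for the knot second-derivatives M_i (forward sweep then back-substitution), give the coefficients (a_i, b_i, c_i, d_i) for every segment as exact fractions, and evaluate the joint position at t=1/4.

  seg 0: a=-4 b=-19/16 c=0 d=3/16
  seg 1: a=-5 b=-5/8 c=9/16 d=1/4
  seg 2: a=-2 b=37/8 c=33/16 d=-11/16
S(1/4) = -4397/1024

Δ: Δ0=-1, Δ1=3/2, Δ2=6
row 1: diag=6, rhs=15; c'=1/3, d'=5/2
row 2: denom=6−2·1/3=16/3; d'=(27−2·5/2)/(16/3)=33/8
back: M2=33/8
back: M1=5/2−1/3·33/8=9/8
M: M0=0, M1=9/8, M2=33/8, M3=0
seg 0: a=-4, c=M0/2=0, d=(M1−M0)/(6·1)=3/16, b=Δ0−h0·(2M0+M1)/6=-19/16
seg 1: a=-5, c=M1/2=9/16, d=(M2−M1)/(6·2)=1/4, b=Δ1−h1·(2M1+M2)/6=-5/8
seg 2: a=-2, c=M2/2=33/16, d=(M3−M2)/(6·1)=-11/16, b=Δ2−h2·(2M2+M3)/6=37/8
t_q=1/4 → seg 0, τ=1/4; S=-4+-19/16·τ+0·τ²+3/16·τ³=-4397/1024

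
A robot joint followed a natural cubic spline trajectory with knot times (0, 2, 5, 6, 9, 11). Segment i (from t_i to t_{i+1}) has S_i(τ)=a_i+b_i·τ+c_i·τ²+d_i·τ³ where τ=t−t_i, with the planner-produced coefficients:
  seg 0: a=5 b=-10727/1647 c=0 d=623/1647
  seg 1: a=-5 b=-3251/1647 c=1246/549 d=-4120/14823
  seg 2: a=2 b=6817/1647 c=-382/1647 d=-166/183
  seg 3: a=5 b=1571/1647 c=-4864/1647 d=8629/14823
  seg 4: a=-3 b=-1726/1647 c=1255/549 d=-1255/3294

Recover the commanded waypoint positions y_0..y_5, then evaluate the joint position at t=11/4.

y_0 = S_0(0) = a_0 = 5
y_1 = S_1(0) = a_1 = -5
y_2 = S_2(0) = a_2 = 2
y_3 = S_3(0) = a_3 = 5
y_4 = S_4(0) = a_4 = -3
y_5 = S_4(2) = 1
t_q=11/4 is in segment 1 (τ=3/4); S_1(τ)=-3895/732

y_0=5 y_1=-5 y_2=2 y_3=5 y_4=-3 y_5=1
S(11/4) = -3895/732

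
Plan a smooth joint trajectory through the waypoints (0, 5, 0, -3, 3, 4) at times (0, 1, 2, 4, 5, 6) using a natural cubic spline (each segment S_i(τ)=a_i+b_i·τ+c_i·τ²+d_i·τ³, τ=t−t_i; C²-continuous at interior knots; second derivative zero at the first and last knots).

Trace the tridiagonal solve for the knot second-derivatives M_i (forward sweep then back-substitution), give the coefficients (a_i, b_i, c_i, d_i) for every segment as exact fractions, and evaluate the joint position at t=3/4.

Δ: Δ0=5, Δ1=-5, Δ2=-3/2, Δ3=6, Δ4=1
row 1: diag=4, rhs=-60; c'=1/4, d'=-15
row 2: denom=6−1·1/4=23/4; d'=(21−1·-15)/(23/4)=144/23
row 3: denom=6−2·8/23=122/23; d'=(45−2·144/23)/(122/23)=747/122
row 4: denom=4−1·23/122=465/122; d'=(-30−1·747/122)/(465/122)=-1469/155
back: M4=-1469/155
back: M3=747/122−23/122·-1469/155=1226/155
back: M2=144/23−8/23·1226/155=544/155
back: M1=-15−1/4·544/155=-2461/155
M: M0=0, M1=-2461/155, M2=544/155, M3=1226/155, M4=-1469/155, M5=0
seg 0: a=0, c=M0/2=0, d=(M1−M0)/(6·1)=-2461/930, b=Δ0−h0·(2M0+M1)/6=7111/930
seg 1: a=5, c=M1/2=-2461/310, d=(M2−M1)/(6·1)=601/186, b=Δ1−h1·(2M1+M2)/6=-136/465
seg 2: a=0, c=M2/2=272/155, d=(M3−M2)/(6·2)=11/30, b=Δ2−h2·(2M2+M3)/6=-6023/930
seg 3: a=-3, c=M3/2=613/155, d=(M4−M3)/(6·1)=-539/186, b=Δ3−h3·(2M3+M4)/6=4597/930
seg 4: a=3, c=M4/2=-1469/310, d=(M5−M4)/(6·1)=1469/930, b=Δ4−h4·(2M4+M5)/6=1934/465
t_q=3/4 → seg 0, τ=3/4; S=0+7111/930·τ+0·τ²+-2461/930·τ³=91627/19840

  seg 0: a=0 b=7111/930 c=0 d=-2461/930
  seg 1: a=5 b=-136/465 c=-2461/310 d=601/186
  seg 2: a=0 b=-6023/930 c=272/155 d=11/30
  seg 3: a=-3 b=4597/930 c=613/155 d=-539/186
  seg 4: a=3 b=1934/465 c=-1469/310 d=1469/930
S(3/4) = 91627/19840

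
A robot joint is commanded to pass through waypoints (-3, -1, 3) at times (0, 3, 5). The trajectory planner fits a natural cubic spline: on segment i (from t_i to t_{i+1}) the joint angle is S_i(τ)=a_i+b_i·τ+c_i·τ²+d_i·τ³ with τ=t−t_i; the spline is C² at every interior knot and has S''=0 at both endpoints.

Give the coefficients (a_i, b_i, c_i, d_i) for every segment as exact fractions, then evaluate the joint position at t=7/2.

Δ: Δ0=2/3, Δ1=2
row 1: diag=10, rhs=8; c'=1/5, d'=4/5
back: M1=4/5
M: M0=0, M1=4/5, M2=0
seg 0: a=-3, c=M0/2=0, d=(M1−M0)/(6·3)=2/45, b=Δ0−h0·(2M0+M1)/6=4/15
seg 1: a=-1, c=M1/2=2/5, d=(M2−M1)/(6·2)=-1/15, b=Δ1−h1·(2M1+M2)/6=22/15
t_q=7/2 → seg 1, τ=1/2; S=-1+22/15·τ+2/5·τ²+-1/15·τ³=-7/40

  seg 0: a=-3 b=4/15 c=0 d=2/45
  seg 1: a=-1 b=22/15 c=2/5 d=-1/15
S(7/2) = -7/40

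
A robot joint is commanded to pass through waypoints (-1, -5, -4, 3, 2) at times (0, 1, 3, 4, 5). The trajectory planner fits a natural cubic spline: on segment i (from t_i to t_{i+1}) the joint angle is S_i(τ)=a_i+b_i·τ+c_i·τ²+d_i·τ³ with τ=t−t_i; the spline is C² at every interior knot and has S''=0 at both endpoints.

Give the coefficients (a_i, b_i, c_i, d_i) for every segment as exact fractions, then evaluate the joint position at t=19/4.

  seg 0: a=-1 b=-1047/244 c=0 d=71/244
  seg 1: a=-5 b=-417/122 c=213/244 d=265/488
  seg 2: a=-4 b=402/61 c=252/61 d=-227/61
  seg 3: a=3 b=225/61 c=-429/61 d=143/61
S(19/4) = 10929/3904

Δ: Δ0=-4, Δ1=1/2, Δ2=7, Δ3=-1
row 1: diag=6, rhs=27; c'=1/3, d'=9/2
row 2: denom=6−2·1/3=16/3; d'=(39−2·9/2)/(16/3)=45/8
row 3: denom=4−1·3/16=61/16; d'=(-48−1·45/8)/(61/16)=-858/61
back: M3=-858/61
back: M2=45/8−3/16·-858/61=504/61
back: M1=9/2−1/3·504/61=213/122
M: M0=0, M1=213/122, M2=504/61, M3=-858/61, M4=0
seg 0: a=-1, c=M0/2=0, d=(M1−M0)/(6·1)=71/244, b=Δ0−h0·(2M0+M1)/6=-1047/244
seg 1: a=-5, c=M1/2=213/244, d=(M2−M1)/(6·2)=265/488, b=Δ1−h1·(2M1+M2)/6=-417/122
seg 2: a=-4, c=M2/2=252/61, d=(M3−M2)/(6·1)=-227/61, b=Δ2−h2·(2M2+M3)/6=402/61
seg 3: a=3, c=M3/2=-429/61, d=(M4−M3)/(6·1)=143/61, b=Δ3−h3·(2M3+M4)/6=225/61
t_q=19/4 → seg 3, τ=3/4; S=3+225/61·τ+-429/61·τ²+143/61·τ³=10929/3904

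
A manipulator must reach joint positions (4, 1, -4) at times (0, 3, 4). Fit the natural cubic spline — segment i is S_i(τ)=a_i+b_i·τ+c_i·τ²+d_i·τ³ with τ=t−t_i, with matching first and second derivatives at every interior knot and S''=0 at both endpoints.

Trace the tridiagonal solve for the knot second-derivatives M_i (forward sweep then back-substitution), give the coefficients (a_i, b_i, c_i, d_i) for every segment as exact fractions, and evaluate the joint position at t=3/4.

Δ: Δ0=-1, Δ1=-5
row 1: diag=8, rhs=-24; c'=1/8, d'=-3
back: M1=-3
M: M0=0, M1=-3, M2=0
seg 0: a=4, c=M0/2=0, d=(M1−M0)/(6·3)=-1/6, b=Δ0−h0·(2M0+M1)/6=1/2
seg 1: a=1, c=M1/2=-3/2, d=(M2−M1)/(6·1)=1/2, b=Δ1−h1·(2M1+M2)/6=-4
t_q=3/4 → seg 0, τ=3/4; S=4+1/2·τ+0·τ²+-1/6·τ³=551/128

  seg 0: a=4 b=1/2 c=0 d=-1/6
  seg 1: a=1 b=-4 c=-3/2 d=1/2
S(3/4) = 551/128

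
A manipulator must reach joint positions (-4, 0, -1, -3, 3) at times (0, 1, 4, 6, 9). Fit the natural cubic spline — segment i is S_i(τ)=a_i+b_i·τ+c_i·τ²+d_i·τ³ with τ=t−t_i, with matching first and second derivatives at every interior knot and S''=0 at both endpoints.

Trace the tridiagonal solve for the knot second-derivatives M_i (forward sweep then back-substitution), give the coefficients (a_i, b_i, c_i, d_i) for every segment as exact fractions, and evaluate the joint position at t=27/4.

Δ: Δ0=4, Δ1=-1/3, Δ2=-1, Δ3=2
row 1: diag=8, rhs=-26; c'=3/8, d'=-13/4
row 2: denom=10−3·3/8=71/8; d'=(-4−3·-13/4)/(71/8)=46/71
row 3: denom=10−2·16/71=678/71; d'=(18−2·46/71)/(678/71)=593/339
back: M3=593/339
back: M2=46/71−16/71·593/339=86/339
back: M1=-13/4−3/8·86/339=-378/113
M: M0=0, M1=-378/113, M2=86/339, M3=593/339, M4=0
seg 0: a=-4, c=M0/2=0, d=(M1−M0)/(6·1)=-63/113, b=Δ0−h0·(2M0+M1)/6=515/113
seg 1: a=0, c=M1/2=-189/113, d=(M2−M1)/(6·3)=610/3051, b=Δ1−h1·(2M1+M2)/6=326/113
seg 2: a=-1, c=M2/2=43/339, d=(M3−M2)/(6·2)=169/1356, b=Δ2−h2·(2M2+M3)/6=-198/113
seg 3: a=-3, c=M3/2=593/678, d=(M4−M3)/(6·3)=-593/6102, b=Δ3−h3·(2M3+M4)/6=85/339
t_q=27/4 → seg 3, τ=3/4; S=-3+85/339·τ+593/678·τ²+-593/6102·τ³=-34149/14464

  seg 0: a=-4 b=515/113 c=0 d=-63/113
  seg 1: a=0 b=326/113 c=-189/113 d=610/3051
  seg 2: a=-1 b=-198/113 c=43/339 d=169/1356
  seg 3: a=-3 b=85/339 c=593/678 d=-593/6102
S(27/4) = -34149/14464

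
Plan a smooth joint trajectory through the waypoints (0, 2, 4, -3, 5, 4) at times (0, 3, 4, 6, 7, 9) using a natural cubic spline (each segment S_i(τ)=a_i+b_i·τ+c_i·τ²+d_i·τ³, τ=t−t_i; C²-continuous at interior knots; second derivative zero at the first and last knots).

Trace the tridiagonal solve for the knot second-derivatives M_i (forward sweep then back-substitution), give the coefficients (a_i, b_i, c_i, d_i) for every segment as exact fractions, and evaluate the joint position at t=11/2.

  seg 0: a=0 b=-4907/8718 c=0 d=397/2906
  seg 1: a=2 b=13625/4359 c=3573/2906 d=-20533/8718
  seg 2: a=4 b=-12911/8718 c=-8480/1453 d=42079/17436
  seg 3: a=-3 b=36043/8718 c=25119/2906 d=-20828/4359
  seg 4: a=5 b=61789/8718 c=-16537/2906 d=16537/17436
S(11/2) = -149153/46496

Δ: Δ0=2/3, Δ1=2, Δ2=-7/2, Δ3=8, Δ4=-1/2
row 1: diag=8, rhs=8; c'=1/8, d'=1
row 2: denom=6−1·1/8=47/8; d'=(-33−1·1)/(47/8)=-272/47
row 3: denom=6−2·16/47=250/47; d'=(69−2·-272/47)/(250/47)=3787/250
row 4: denom=6−1·47/250=1453/250; d'=(-51−1·3787/250)/(1453/250)=-16537/1453
back: M4=-16537/1453
back: M3=3787/250−47/250·-16537/1453=25119/1453
back: M2=-272/47−16/47·25119/1453=-16960/1453
back: M1=1−1/8·-16960/1453=3573/1453
M: M0=0, M1=3573/1453, M2=-16960/1453, M3=25119/1453, M4=-16537/1453, M5=0
seg 0: a=0, c=M0/2=0, d=(M1−M0)/(6·3)=397/2906, b=Δ0−h0·(2M0+M1)/6=-4907/8718
seg 1: a=2, c=M1/2=3573/2906, d=(M2−M1)/(6·1)=-20533/8718, b=Δ1−h1·(2M1+M2)/6=13625/4359
seg 2: a=4, c=M2/2=-8480/1453, d=(M3−M2)/(6·2)=42079/17436, b=Δ2−h2·(2M2+M3)/6=-12911/8718
seg 3: a=-3, c=M3/2=25119/2906, d=(M4−M3)/(6·1)=-20828/4359, b=Δ3−h3·(2M3+M4)/6=36043/8718
seg 4: a=5, c=M4/2=-16537/2906, d=(M5−M4)/(6·2)=16537/17436, b=Δ4−h4·(2M4+M5)/6=61789/8718
t_q=11/2 → seg 2, τ=3/2; S=4+-12911/8718·τ+-8480/1453·τ²+42079/17436·τ³=-149153/46496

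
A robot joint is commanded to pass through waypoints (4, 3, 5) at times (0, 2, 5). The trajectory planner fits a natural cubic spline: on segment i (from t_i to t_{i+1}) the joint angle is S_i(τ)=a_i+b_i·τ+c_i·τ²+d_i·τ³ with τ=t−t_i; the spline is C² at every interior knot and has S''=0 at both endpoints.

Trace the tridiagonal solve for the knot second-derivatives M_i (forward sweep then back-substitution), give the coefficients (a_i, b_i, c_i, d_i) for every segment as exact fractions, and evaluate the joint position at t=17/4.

Δ: Δ0=-1/2, Δ1=2/3
row 1: diag=10, rhs=7; c'=3/10, d'=7/10
back: M1=7/10
M: M0=0, M1=7/10, M2=0
seg 0: a=4, c=M0/2=0, d=(M1−M0)/(6·2)=7/120, b=Δ0−h0·(2M0+M1)/6=-11/15
seg 1: a=3, c=M1/2=7/20, d=(M2−M1)/(6·3)=-7/180, b=Δ1−h1·(2M1+M2)/6=-1/30
t_q=17/4 → seg 1, τ=9/4; S=3+-1/30·τ+7/20·τ²+-7/180·τ³=1089/256

  seg 0: a=4 b=-11/15 c=0 d=7/120
  seg 1: a=3 b=-1/30 c=7/20 d=-7/180
S(17/4) = 1089/256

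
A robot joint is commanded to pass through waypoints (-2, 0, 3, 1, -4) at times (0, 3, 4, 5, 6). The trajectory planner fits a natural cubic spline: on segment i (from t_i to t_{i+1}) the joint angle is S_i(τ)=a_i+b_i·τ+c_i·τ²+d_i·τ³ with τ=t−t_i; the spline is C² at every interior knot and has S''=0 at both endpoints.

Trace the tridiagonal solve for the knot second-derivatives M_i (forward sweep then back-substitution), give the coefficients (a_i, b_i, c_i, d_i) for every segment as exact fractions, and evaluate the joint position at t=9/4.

  seg 0: a=-2 b=-59/87 c=0 d=13/87
  seg 1: a=0 b=292/87 c=39/29 d=-148/87
  seg 2: a=3 b=82/87 c=-109/29 d=71/87
  seg 3: a=1 b=-359/87 c=-38/29 d=38/87
S(9/4) = -3385/1856

Δ: Δ0=2/3, Δ1=3, Δ2=-2, Δ3=-5
row 1: diag=8, rhs=14; c'=1/8, d'=7/4
row 2: denom=4−1·1/8=31/8; d'=(-30−1·7/4)/(31/8)=-254/31
row 3: denom=4−1·8/31=116/31; d'=(-18−1·-254/31)/(116/31)=-76/29
back: M3=-76/29
back: M2=-254/31−8/31·-76/29=-218/29
back: M1=7/4−1/8·-218/29=78/29
M: M0=0, M1=78/29, M2=-218/29, M3=-76/29, M4=0
seg 0: a=-2, c=M0/2=0, d=(M1−M0)/(6·3)=13/87, b=Δ0−h0·(2M0+M1)/6=-59/87
seg 1: a=0, c=M1/2=39/29, d=(M2−M1)/(6·1)=-148/87, b=Δ1−h1·(2M1+M2)/6=292/87
seg 2: a=3, c=M2/2=-109/29, d=(M3−M2)/(6·1)=71/87, b=Δ2−h2·(2M2+M3)/6=82/87
seg 3: a=1, c=M3/2=-38/29, d=(M4−M3)/(6·1)=38/87, b=Δ3−h3·(2M3+M4)/6=-359/87
t_q=9/4 → seg 0, τ=9/4; S=-2+-59/87·τ+0·τ²+13/87·τ³=-3385/1856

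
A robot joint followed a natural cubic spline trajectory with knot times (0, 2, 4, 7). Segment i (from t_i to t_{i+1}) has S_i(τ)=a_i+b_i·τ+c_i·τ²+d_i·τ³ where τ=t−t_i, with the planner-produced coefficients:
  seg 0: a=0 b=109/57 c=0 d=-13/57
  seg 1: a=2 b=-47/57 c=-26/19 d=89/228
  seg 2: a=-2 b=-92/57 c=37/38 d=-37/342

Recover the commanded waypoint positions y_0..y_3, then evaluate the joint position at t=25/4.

y_0=0 y_1=2 y_2=-2 y_3=-1
S(25/4) = -4705/2432

y_0 = S_0(0) = a_0 = 0
y_1 = S_1(0) = a_1 = 2
y_2 = S_2(0) = a_2 = -2
y_3 = S_2(3) = -1
t_q=25/4 is in segment 2 (τ=9/4); S_2(τ)=-4705/2432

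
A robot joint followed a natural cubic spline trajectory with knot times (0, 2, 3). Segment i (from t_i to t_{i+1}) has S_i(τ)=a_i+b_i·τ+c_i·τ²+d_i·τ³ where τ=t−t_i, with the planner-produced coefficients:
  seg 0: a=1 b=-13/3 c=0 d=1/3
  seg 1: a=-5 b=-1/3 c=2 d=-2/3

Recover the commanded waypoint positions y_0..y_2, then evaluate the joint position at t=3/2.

y_0=1 y_1=-5 y_2=-4
S(3/2) = -35/8

y_0 = S_0(0) = a_0 = 1
y_1 = S_1(0) = a_1 = -5
y_2 = S_1(1) = -4
t_q=3/2 is in segment 0 (τ=3/2); S_0(τ)=-35/8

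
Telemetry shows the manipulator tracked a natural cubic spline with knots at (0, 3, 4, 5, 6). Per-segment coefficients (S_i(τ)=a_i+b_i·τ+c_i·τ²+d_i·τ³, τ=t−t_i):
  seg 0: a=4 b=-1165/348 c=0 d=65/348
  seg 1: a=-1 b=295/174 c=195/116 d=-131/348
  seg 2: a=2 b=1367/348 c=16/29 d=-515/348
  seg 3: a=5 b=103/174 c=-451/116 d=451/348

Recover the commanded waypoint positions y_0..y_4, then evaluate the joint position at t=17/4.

y_0=4 y_1=-1 y_2=2 y_3=5 y_4=3
S(17/4) = 22223/7424

y_0 = S_0(0) = a_0 = 4
y_1 = S_1(0) = a_1 = -1
y_2 = S_2(0) = a_2 = 2
y_3 = S_3(0) = a_3 = 5
y_4 = S_3(1) = 3
t_q=17/4 is in segment 2 (τ=1/4); S_2(τ)=22223/7424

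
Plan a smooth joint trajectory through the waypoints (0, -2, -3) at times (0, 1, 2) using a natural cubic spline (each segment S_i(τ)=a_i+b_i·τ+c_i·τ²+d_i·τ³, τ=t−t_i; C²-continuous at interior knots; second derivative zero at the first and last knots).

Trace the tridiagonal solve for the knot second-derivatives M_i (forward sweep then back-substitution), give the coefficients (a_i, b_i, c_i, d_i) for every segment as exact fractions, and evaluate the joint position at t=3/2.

Δ: Δ0=-2, Δ1=-1
row 1: diag=4, rhs=6; c'=1/4, d'=3/2
back: M1=3/2
M: M0=0, M1=3/2, M2=0
seg 0: a=0, c=M0/2=0, d=(M1−M0)/(6·1)=1/4, b=Δ0−h0·(2M0+M1)/6=-9/4
seg 1: a=-2, c=M1/2=3/4, d=(M2−M1)/(6·1)=-1/4, b=Δ1−h1·(2M1+M2)/6=-3/2
t_q=3/2 → seg 1, τ=1/2; S=-2+-3/2·τ+3/4·τ²+-1/4·τ³=-83/32

  seg 0: a=0 b=-9/4 c=0 d=1/4
  seg 1: a=-2 b=-3/2 c=3/4 d=-1/4
S(3/2) = -83/32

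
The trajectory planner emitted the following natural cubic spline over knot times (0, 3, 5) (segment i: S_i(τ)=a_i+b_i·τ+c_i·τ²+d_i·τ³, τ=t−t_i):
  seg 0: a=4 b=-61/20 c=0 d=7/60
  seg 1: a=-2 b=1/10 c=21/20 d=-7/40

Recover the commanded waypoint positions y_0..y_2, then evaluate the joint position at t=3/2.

y_0=4 y_1=-2 y_2=1
S(3/2) = -29/160

y_0 = S_0(0) = a_0 = 4
y_1 = S_1(0) = a_1 = -2
y_2 = S_1(2) = 1
t_q=3/2 is in segment 0 (τ=3/2); S_0(τ)=-29/160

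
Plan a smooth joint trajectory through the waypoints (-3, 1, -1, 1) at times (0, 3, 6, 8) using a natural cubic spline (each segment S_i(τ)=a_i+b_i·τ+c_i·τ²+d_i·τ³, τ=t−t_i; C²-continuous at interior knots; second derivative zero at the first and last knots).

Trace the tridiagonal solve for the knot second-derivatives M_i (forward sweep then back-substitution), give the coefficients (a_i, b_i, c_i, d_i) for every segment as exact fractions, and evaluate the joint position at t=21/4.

Δ: Δ0=4/3, Δ1=-2/3, Δ2=1
row 1: diag=12, rhs=-12; c'=1/4, d'=-1
row 2: denom=10−3·1/4=37/4; d'=(10−3·-1)/(37/4)=52/37
back: M2=52/37
back: M1=-1−1/4·52/37=-50/37
M: M0=0, M1=-50/37, M2=52/37, M3=0
seg 0: a=-3, c=M0/2=0, d=(M1−M0)/(6·3)=-25/333, b=Δ0−h0·(2M0+M1)/6=223/111
seg 1: a=1, c=M1/2=-25/37, d=(M2−M1)/(6·3)=17/111, b=Δ1−h1·(2M1+M2)/6=-2/111
seg 2: a=-1, c=M2/2=26/37, d=(M3−M2)/(6·2)=-13/111, b=Δ2−h2·(2M2+M3)/6=7/111
t_q=21/4 → seg 1, τ=9/4; S=1+-2/111·τ+-25/37·τ²+17/111·τ³=-1697/2368

  seg 0: a=-3 b=223/111 c=0 d=-25/333
  seg 1: a=1 b=-2/111 c=-25/37 d=17/111
  seg 2: a=-1 b=7/111 c=26/37 d=-13/111
S(21/4) = -1697/2368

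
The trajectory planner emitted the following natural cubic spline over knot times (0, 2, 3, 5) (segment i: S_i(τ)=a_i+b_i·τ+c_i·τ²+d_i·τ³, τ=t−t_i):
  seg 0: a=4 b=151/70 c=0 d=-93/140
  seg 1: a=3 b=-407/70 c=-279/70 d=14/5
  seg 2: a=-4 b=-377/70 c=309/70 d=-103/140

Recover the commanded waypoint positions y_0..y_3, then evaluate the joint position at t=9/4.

y_0 = S_0(0) = a_0 = 4
y_1 = S_1(0) = a_1 = 3
y_2 = S_2(0) = a_2 = -4
y_3 = S_2(2) = -3
t_q=9/4 is in segment 1 (τ=1/4); S_1(τ)=751/560

y_0=4 y_1=3 y_2=-4 y_3=-3
S(9/4) = 751/560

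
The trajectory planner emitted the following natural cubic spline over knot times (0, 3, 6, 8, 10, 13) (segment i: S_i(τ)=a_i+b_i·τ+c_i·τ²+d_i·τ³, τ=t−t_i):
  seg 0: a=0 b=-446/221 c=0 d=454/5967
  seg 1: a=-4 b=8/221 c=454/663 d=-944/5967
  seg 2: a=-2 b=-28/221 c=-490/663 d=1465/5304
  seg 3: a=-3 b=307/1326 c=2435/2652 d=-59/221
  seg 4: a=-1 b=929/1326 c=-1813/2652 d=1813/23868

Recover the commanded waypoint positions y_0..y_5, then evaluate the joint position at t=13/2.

y_0 = S_0(0) = a_0 = 0
y_1 = S_1(0) = a_1 = -4
y_2 = S_2(0) = a_2 = -2
y_3 = S_3(0) = a_3 = -3
y_4 = S_4(0) = a_4 = -1
y_5 = S_4(3) = -3
t_q=13/2 is in segment 2 (τ=1/2); S_2(τ)=-31309/14144

y_0=0 y_1=-4 y_2=-2 y_3=-3 y_4=-1 y_5=-3
S(13/2) = -31309/14144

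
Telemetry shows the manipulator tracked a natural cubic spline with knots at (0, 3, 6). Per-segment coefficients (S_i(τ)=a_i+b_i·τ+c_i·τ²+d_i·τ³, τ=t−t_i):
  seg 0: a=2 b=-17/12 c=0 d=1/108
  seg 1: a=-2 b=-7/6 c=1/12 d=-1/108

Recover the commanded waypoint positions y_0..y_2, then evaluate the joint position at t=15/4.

y_0 = S_0(0) = a_0 = 2
y_1 = S_1(0) = a_1 = -2
y_2 = S_1(3) = -5
t_q=15/4 is in segment 1 (τ=3/4); S_1(τ)=-725/256

y_0=2 y_1=-2 y_2=-5
S(15/4) = -725/256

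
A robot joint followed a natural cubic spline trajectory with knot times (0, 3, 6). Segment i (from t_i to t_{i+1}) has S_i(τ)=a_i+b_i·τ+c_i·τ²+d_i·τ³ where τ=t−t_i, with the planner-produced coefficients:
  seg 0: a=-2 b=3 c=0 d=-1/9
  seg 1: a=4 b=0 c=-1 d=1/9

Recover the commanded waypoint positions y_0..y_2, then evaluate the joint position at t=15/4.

y_0=-2 y_1=4 y_2=-2
S(15/4) = 223/64

y_0 = S_0(0) = a_0 = -2
y_1 = S_1(0) = a_1 = 4
y_2 = S_1(3) = -2
t_q=15/4 is in segment 1 (τ=3/4); S_1(τ)=223/64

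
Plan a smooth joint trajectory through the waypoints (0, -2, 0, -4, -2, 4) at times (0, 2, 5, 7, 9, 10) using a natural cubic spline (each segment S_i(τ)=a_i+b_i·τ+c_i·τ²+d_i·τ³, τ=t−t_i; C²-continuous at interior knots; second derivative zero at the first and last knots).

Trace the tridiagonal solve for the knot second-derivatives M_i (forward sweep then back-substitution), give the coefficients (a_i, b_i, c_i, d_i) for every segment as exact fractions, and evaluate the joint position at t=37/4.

  seg 0: a=0 b=-4463/2823 c=0 d=410/2823
  seg 1: a=-2 b=457/2823 c=820/941 d=-1985/8469
  seg 2: a=0 b=-2648/2823 c=-1165/941 d=998/2823
  seg 3: a=-4 b=-4652/2823 c=831/941 d=2489/11292
  seg 4: a=-2 b=12787/2823 c=4151/1882 d=-4151/5646
S(37/4) = -89281/120448

Δ: Δ0=-1, Δ1=2/3, Δ2=-2, Δ3=1, Δ4=6
row 1: diag=10, rhs=10; c'=3/10, d'=1
row 2: denom=10−3·3/10=91/10; d'=(-16−3·1)/(91/10)=-190/91
row 3: denom=8−2·20/91=688/91; d'=(18−2·-190/91)/(688/91)=1009/344
row 4: denom=6−2·91/344=941/172; d'=(30−2·1009/344)/(941/172)=4151/941
back: M4=4151/941
back: M3=1009/344−91/344·4151/941=1662/941
back: M2=-190/91−20/91·1662/941=-2330/941
back: M1=1−3/10·-2330/941=1640/941
M: M0=0, M1=1640/941, M2=-2330/941, M3=1662/941, M4=4151/941, M5=0
seg 0: a=0, c=M0/2=0, d=(M1−M0)/(6·2)=410/2823, b=Δ0−h0·(2M0+M1)/6=-4463/2823
seg 1: a=-2, c=M1/2=820/941, d=(M2−M1)/(6·3)=-1985/8469, b=Δ1−h1·(2M1+M2)/6=457/2823
seg 2: a=0, c=M2/2=-1165/941, d=(M3−M2)/(6·2)=998/2823, b=Δ2−h2·(2M2+M3)/6=-2648/2823
seg 3: a=-4, c=M3/2=831/941, d=(M4−M3)/(6·2)=2489/11292, b=Δ3−h3·(2M3+M4)/6=-4652/2823
seg 4: a=-2, c=M4/2=4151/1882, d=(M5−M4)/(6·1)=-4151/5646, b=Δ4−h4·(2M4+M5)/6=12787/2823
t_q=37/4 → seg 4, τ=1/4; S=-2+12787/2823·τ+4151/1882·τ²+-4151/5646·τ³=-89281/120448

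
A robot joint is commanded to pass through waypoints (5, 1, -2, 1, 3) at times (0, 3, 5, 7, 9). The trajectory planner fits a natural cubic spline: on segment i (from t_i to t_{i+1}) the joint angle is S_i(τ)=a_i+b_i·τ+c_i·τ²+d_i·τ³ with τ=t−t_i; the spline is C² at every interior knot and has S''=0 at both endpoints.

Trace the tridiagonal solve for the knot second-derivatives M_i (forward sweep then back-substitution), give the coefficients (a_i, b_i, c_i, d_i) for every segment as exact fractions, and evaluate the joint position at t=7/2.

Δ: Δ0=-4/3, Δ1=-3/2, Δ2=3/2, Δ3=1
row 1: diag=10, rhs=-1; c'=1/5, d'=-1/10
row 2: denom=8−2·1/5=38/5; d'=(18−2·-1/10)/(38/5)=91/38
row 3: denom=8−2·5/19=142/19; d'=(-3−2·91/38)/(142/19)=-74/71
back: M3=-74/71
back: M2=91/38−5/19·-74/71=379/142
back: M1=-1/10−1/5·379/142=-45/71
M: M0=0, M1=-45/71, M2=379/142, M3=-74/71, M4=0
seg 0: a=5, c=M0/2=0, d=(M1−M0)/(6·3)=-5/142, b=Δ0−h0·(2M0+M1)/6=-433/426
seg 1: a=1, c=M1/2=-45/142, d=(M2−M1)/(6·2)=469/1704, b=Δ1−h1·(2M1+M2)/6=-419/213
seg 2: a=-2, c=M2/2=379/284, d=(M3−M2)/(6·2)=-527/1704, b=Δ2−h2·(2M2+M3)/6=29/426
seg 3: a=1, c=M3/2=-37/71, d=(M4−M3)/(6·2)=37/426, b=Δ3−h3·(2M3+M4)/6=361/213
t_q=7/2 → seg 1, τ=1/2; S=1+-419/213·τ+-45/142·τ²+469/1704·τ³=-129/4544

  seg 0: a=5 b=-433/426 c=0 d=-5/142
  seg 1: a=1 b=-419/213 c=-45/142 d=469/1704
  seg 2: a=-2 b=29/426 c=379/284 d=-527/1704
  seg 3: a=1 b=361/213 c=-37/71 d=37/426
S(7/2) = -129/4544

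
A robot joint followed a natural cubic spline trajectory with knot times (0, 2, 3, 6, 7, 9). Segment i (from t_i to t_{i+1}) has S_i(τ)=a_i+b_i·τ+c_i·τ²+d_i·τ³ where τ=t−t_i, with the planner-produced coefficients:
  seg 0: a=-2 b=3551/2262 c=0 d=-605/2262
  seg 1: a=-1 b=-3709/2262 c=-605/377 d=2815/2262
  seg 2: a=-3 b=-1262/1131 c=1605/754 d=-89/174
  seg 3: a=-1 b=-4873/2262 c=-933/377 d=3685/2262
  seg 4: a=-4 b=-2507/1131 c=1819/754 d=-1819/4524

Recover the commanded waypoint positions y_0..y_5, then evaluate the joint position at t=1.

y_0 = S_0(0) = a_0 = -2
y_1 = S_1(0) = a_1 = -1
y_2 = S_2(0) = a_2 = -3
y_3 = S_3(0) = a_3 = -1
y_4 = S_4(0) = a_4 = -4
y_5 = S_4(2) = -2
t_q=1 is in segment 0 (τ=1); S_0(τ)=-263/377

y_0=-2 y_1=-1 y_2=-3 y_3=-1 y_4=-4 y_5=-2
S(1) = -263/377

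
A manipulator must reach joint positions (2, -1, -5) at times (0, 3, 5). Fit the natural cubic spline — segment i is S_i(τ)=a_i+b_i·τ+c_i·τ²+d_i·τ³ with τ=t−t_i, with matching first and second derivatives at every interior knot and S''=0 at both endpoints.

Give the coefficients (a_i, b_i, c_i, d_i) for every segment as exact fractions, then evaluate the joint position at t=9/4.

  seg 0: a=2 b=-7/10 c=0 d=-1/30
  seg 1: a=-1 b=-8/5 c=-3/10 d=1/20
S(9/4) = 29/640

Δ: Δ0=-1, Δ1=-2
row 1: diag=10, rhs=-6; c'=1/5, d'=-3/5
back: M1=-3/5
M: M0=0, M1=-3/5, M2=0
seg 0: a=2, c=M0/2=0, d=(M1−M0)/(6·3)=-1/30, b=Δ0−h0·(2M0+M1)/6=-7/10
seg 1: a=-1, c=M1/2=-3/10, d=(M2−M1)/(6·2)=1/20, b=Δ1−h1·(2M1+M2)/6=-8/5
t_q=9/4 → seg 0, τ=9/4; S=2+-7/10·τ+0·τ²+-1/30·τ³=29/640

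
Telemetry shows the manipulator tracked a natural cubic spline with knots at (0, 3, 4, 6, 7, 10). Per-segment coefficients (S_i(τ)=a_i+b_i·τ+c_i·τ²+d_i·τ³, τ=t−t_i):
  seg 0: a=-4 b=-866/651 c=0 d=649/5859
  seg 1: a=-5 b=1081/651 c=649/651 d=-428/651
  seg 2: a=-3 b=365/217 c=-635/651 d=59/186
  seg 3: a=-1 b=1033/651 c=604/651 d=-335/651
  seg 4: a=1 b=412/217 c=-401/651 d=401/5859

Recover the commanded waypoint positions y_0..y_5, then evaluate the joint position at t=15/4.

y_0=-4 y_1=-5 y_2=-3 y_3=-1 y_4=1 y_5=3
S(15/4) = -3013/868

y_0 = S_0(0) = a_0 = -4
y_1 = S_1(0) = a_1 = -5
y_2 = S_2(0) = a_2 = -3
y_3 = S_3(0) = a_3 = -1
y_4 = S_4(0) = a_4 = 1
y_5 = S_4(3) = 3
t_q=15/4 is in segment 1 (τ=3/4); S_1(τ)=-3013/868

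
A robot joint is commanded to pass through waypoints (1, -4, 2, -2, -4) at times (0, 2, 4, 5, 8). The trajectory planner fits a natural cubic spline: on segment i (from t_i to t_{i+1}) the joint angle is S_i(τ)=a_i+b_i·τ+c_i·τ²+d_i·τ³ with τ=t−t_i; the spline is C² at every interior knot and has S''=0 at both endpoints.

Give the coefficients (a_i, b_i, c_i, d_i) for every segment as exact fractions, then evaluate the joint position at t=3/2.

  seg 0: a=1 b=-4843/1032 c=0 d=2263/4128
  seg 1: a=-4 b=973/516 c=2263/688 d=-5639/4128
  seg 2: a=2 b=-1393/1032 c=-211/43 d=2329/1032
  seg 3: a=-2 b=-2267/516 c=641/344 d=-641/3096
S(3/2) = -46113/11008

Δ: Δ0=-5/2, Δ1=3, Δ2=-4, Δ3=-2/3
row 1: diag=8, rhs=33; c'=1/4, d'=33/8
row 2: denom=6−2·1/4=11/2; d'=(-42−2·33/8)/(11/2)=-201/22
row 3: denom=8−1·2/11=86/11; d'=(20−1·-201/22)/(86/11)=641/172
back: M3=641/172
back: M2=-201/22−2/11·641/172=-422/43
back: M1=33/8−1/4·-422/43=2263/344
M: M0=0, M1=2263/344, M2=-422/43, M3=641/172, M4=0
seg 0: a=1, c=M0/2=0, d=(M1−M0)/(6·2)=2263/4128, b=Δ0−h0·(2M0+M1)/6=-4843/1032
seg 1: a=-4, c=M1/2=2263/688, d=(M2−M1)/(6·2)=-5639/4128, b=Δ1−h1·(2M1+M2)/6=973/516
seg 2: a=2, c=M2/2=-211/43, d=(M3−M2)/(6·1)=2329/1032, b=Δ2−h2·(2M2+M3)/6=-1393/1032
seg 3: a=-2, c=M3/2=641/344, d=(M4−M3)/(6·3)=-641/3096, b=Δ3−h3·(2M3+M4)/6=-2267/516
t_q=3/2 → seg 0, τ=3/2; S=1+-4843/1032·τ+0·τ²+2263/4128·τ³=-46113/11008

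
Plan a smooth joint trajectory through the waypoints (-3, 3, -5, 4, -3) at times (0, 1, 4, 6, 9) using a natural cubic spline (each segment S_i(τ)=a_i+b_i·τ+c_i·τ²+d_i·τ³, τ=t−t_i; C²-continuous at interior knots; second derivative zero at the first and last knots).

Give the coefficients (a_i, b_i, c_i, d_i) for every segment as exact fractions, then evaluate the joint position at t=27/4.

Δ: Δ0=6, Δ1=-8/3, Δ2=9/2, Δ3=-7/3
row 1: diag=8, rhs=-52; c'=3/8, d'=-13/2
row 2: denom=10−3·3/8=71/8; d'=(43−3·-13/2)/(71/8)=500/71
row 3: denom=10−2·16/71=678/71; d'=(-41−2·500/71)/(678/71)=-3911/678
back: M3=-3911/678
back: M2=500/71−16/71·-3911/678=2828/339
back: M1=-13/2−3/8·2828/339=-1088/113
M: M0=0, M1=-1088/113, M2=2828/339, M3=-3911/678, M4=0
seg 0: a=-3, c=M0/2=0, d=(M1−M0)/(6·1)=-544/339, b=Δ0−h0·(2M0+M1)/6=2578/339
seg 1: a=3, c=M1/2=-544/113, d=(M2−M1)/(6·3)=3046/3051, b=Δ1−h1·(2M1+M2)/6=946/339
seg 2: a=-5, c=M2/2=1414/339, d=(M3−M2)/(6·2)=-1063/904, b=Δ2−h2·(2M2+M3)/6=292/339
seg 3: a=4, c=M3/2=-3911/1356, d=(M4−M3)/(6·3)=3911/12204, b=Δ3−h3·(2M3+M4)/6=2329/678
t_q=27/4 → seg 3, τ=3/4; S=4+2329/678·τ+-3911/1356·τ²+3911/12204·τ³=147219/28928

  seg 0: a=-3 b=2578/339 c=0 d=-544/339
  seg 1: a=3 b=946/339 c=-544/113 d=3046/3051
  seg 2: a=-5 b=292/339 c=1414/339 d=-1063/904
  seg 3: a=4 b=2329/678 c=-3911/1356 d=3911/12204
S(27/4) = 147219/28928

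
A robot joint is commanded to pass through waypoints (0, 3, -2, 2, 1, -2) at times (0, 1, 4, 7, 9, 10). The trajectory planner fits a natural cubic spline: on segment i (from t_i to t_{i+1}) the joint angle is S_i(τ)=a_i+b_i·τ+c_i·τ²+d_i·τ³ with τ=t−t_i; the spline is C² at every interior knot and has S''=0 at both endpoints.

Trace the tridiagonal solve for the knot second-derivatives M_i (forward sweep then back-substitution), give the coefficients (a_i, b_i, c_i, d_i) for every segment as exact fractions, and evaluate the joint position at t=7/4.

  seg 0: a=0 b=8381/2220 c=0 d=-1721/2220
  seg 1: a=3 b=1609/1110 c=-1721/740 d=2857/6660
  seg 2: a=-2 b=-2047/2220 c=284/185 d=-47/180
  seg 3: a=2 b=275/222 c=-603/740 d=-121/4440
  seg 4: a=1 b=-1303/555 c=-181/185 d=181/555
S(7/4) = 140183/47360

Δ: Δ0=3, Δ1=-5/3, Δ2=4/3, Δ3=-1/2, Δ4=-3
row 1: diag=8, rhs=-28; c'=3/8, d'=-7/2
row 2: denom=12−3·3/8=87/8; d'=(18−3·-7/2)/(87/8)=76/29
row 3: denom=10−3·8/29=266/29; d'=(-11−3·76/29)/(266/29)=-547/266
row 4: denom=6−2·29/133=740/133; d'=(-15−2·-547/266)/(740/133)=-362/185
back: M4=-362/185
back: M3=-547/266−29/133·-362/185=-603/370
back: M2=76/29−8/29·-603/370=568/185
back: M1=-7/2−3/8·568/185=-1721/370
M: M0=0, M1=-1721/370, M2=568/185, M3=-603/370, M4=-362/185, M5=0
seg 0: a=0, c=M0/2=0, d=(M1−M0)/(6·1)=-1721/2220, b=Δ0−h0·(2M0+M1)/6=8381/2220
seg 1: a=3, c=M1/2=-1721/740, d=(M2−M1)/(6·3)=2857/6660, b=Δ1−h1·(2M1+M2)/6=1609/1110
seg 2: a=-2, c=M2/2=284/185, d=(M3−M2)/(6·3)=-47/180, b=Δ2−h2·(2M2+M3)/6=-2047/2220
seg 3: a=2, c=M3/2=-603/740, d=(M4−M3)/(6·2)=-121/4440, b=Δ3−h3·(2M3+M4)/6=275/222
seg 4: a=1, c=M4/2=-181/185, d=(M5−M4)/(6·1)=181/555, b=Δ4−h4·(2M4+M5)/6=-1303/555
t_q=7/4 → seg 1, τ=3/4; S=3+1609/1110·τ+-1721/740·τ²+2857/6660·τ³=140183/47360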